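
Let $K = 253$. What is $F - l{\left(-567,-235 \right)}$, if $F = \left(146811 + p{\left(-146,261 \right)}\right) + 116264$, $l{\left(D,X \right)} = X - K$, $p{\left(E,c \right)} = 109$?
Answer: $263672$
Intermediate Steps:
$l{\left(D,X \right)} = -253 + X$ ($l{\left(D,X \right)} = X - 253 = -253 + X$)
$F = 263184$ ($F = \left(146811 + 109\right) + 116264 = 146920 + 116264 = 263184$)
$F - l{\left(-567,-235 \right)} = 263184 - \left(-253 - 235\right) = 263184 - -488 = 263184 + 488 = 263672$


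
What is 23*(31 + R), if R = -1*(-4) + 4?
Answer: 897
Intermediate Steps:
R = 8 (R = 4 + 4 = 8)
23*(31 + R) = 23*(31 + 8) = 23*39 = 897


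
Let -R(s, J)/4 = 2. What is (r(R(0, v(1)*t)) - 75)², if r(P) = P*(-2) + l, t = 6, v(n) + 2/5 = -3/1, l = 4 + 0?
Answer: 3025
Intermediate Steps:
l = 4
v(n) = -17/5 (v(n) = -⅖ - 3/1 = -⅖ - 3*1 = -⅖ - 3 = -17/5)
R(s, J) = -8 (R(s, J) = -4*2 = -8)
r(P) = 4 - 2*P (r(P) = P*(-2) + 4 = -2*P + 4 = 4 - 2*P)
(r(R(0, v(1)*t)) - 75)² = ((4 - 2*(-8)) - 75)² = ((4 + 16) - 75)² = (20 - 75)² = (-55)² = 3025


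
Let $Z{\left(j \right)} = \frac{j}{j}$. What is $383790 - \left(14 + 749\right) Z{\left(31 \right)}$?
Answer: $383027$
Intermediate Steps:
$Z{\left(j \right)} = 1$
$383790 - \left(14 + 749\right) Z{\left(31 \right)} = 383790 - \left(14 + 749\right) 1 = 383790 - 763 \cdot 1 = 383790 - 763 = 383027$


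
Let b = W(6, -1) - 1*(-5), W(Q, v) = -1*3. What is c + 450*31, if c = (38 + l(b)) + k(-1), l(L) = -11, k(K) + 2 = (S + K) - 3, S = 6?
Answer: 13977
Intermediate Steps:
W(Q, v) = -3
b = 2 (b = -3 - 1*(-5) = -3 + 5 = 2)
k(K) = 1 + K (k(K) = -2 + ((6 + K) - 3) = -2 + (3 + K) = 1 + K)
c = 27 (c = (38 - 11) + (1 - 1) = 27 + 0 = 27)
c + 450*31 = 27 + 450*31 = 27 + 13950 = 13977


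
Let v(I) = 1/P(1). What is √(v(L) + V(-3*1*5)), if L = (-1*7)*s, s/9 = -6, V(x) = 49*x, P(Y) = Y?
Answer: I*√734 ≈ 27.092*I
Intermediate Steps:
s = -54 (s = 9*(-6) = -54)
L = 378 (L = -1*7*(-54) = -7*(-54) = 378)
v(I) = 1 (v(I) = 1/1 = 1)
√(v(L) + V(-3*1*5)) = √(1 + 49*(-3*1*5)) = √(1 + 49*(-3*5)) = √(1 + 49*(-15)) = √(1 - 735) = √(-734) = I*√734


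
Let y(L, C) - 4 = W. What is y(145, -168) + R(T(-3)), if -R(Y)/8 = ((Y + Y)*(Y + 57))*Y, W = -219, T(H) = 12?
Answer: -159191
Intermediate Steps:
y(L, C) = -215 (y(L, C) = 4 - 219 = -215)
R(Y) = -16*Y**2*(57 + Y) (R(Y) = -8*(Y + Y)*(Y + 57)*Y = -8*(2*Y)*(57 + Y)*Y = -8*2*Y*(57 + Y)*Y = -16*Y**2*(57 + Y))
y(145, -168) + R(T(-3)) = -215 + 16*12**2*(-57 - 1*12) = -215 + 16*144*(-57 - 12) = -215 + 16*144*(-69) = -215 - 158976 = -159191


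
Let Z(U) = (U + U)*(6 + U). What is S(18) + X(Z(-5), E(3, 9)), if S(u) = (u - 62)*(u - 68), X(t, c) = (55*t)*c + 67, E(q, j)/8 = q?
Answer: -10933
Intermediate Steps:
E(q, j) = 8*q
Z(U) = 2*U*(6 + U) (Z(U) = (2*U)*(6 + U) = 2*U*(6 + U))
X(t, c) = 67 + 55*c*t (X(t, c) = 55*c*t + 67 = 67 + 55*c*t)
S(u) = (-68 + u)*(-62 + u) (S(u) = (-62 + u)*(-68 + u) = (-68 + u)*(-62 + u))
S(18) + X(Z(-5), E(3, 9)) = (4216 + 18**2 - 130*18) + (67 + 55*(8*3)*(2*(-5)*(6 - 5))) = (4216 + 324 - 2340) + (67 + 55*24*(2*(-5)*1)) = 2200 + (67 + 55*24*(-10)) = 2200 + (67 - 13200) = 2200 - 13133 = -10933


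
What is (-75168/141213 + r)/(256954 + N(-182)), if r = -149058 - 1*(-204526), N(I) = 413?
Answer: 2610909172/12114522057 ≈ 0.21552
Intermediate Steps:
r = 55468 (r = -149058 + 204526 = 55468)
(-75168/141213 + r)/(256954 + N(-182)) = (-75168/141213 + 55468)/(256954 + 413) = (-75168*1/141213 + 55468)/257367 = (-25056/47071 + 55468)*(1/257367) = (2610909172/47071)*(1/257367) = 2610909172/12114522057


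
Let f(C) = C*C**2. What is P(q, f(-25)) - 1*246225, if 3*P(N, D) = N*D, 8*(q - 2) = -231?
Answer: -2550025/24 ≈ -1.0625e+5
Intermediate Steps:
q = -215/8 (q = 2 + (1/8)*(-231) = 2 - 231/8 = -215/8 ≈ -26.875)
f(C) = C**3
P(N, D) = D*N/3 (P(N, D) = (N*D)/3 = (D*N)/3 = D*N/3)
P(q, f(-25)) - 1*246225 = (1/3)*(-25)**3*(-215/8) - 1*246225 = (1/3)*(-15625)*(-215/8) - 246225 = 3359375/24 - 246225 = -2550025/24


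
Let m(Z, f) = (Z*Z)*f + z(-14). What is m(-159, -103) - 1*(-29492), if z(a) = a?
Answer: -2574465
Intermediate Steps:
m(Z, f) = -14 + f*Z² (m(Z, f) = (Z*Z)*f - 14 = Z²*f - 14 = f*Z² - 14 = -14 + f*Z²)
m(-159, -103) - 1*(-29492) = (-14 - 103*(-159)²) - 1*(-29492) = (-14 - 103*25281) + 29492 = (-14 - 2603943) + 29492 = -2603957 + 29492 = -2574465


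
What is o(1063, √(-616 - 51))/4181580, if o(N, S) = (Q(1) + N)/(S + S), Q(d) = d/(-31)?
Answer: -1373*I*√667/7205210805 ≈ -4.9214e-6*I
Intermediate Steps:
Q(d) = -d/31 (Q(d) = d*(-1/31) = -d/31)
o(N, S) = (-1/31 + N)/(2*S) (o(N, S) = (-1/31*1 + N)/(S + S) = (-1/31 + N)/((2*S)) = (-1/31 + N)*(1/(2*S)) = (-1/31 + N)/(2*S))
o(1063, √(-616 - 51))/4181580 = ((-1 + 31*1063)/(62*(√(-616 - 51))))/4181580 = ((-1 + 32953)/(62*(√(-667))))*(1/4181580) = ((1/62)*32952/(I*√667))*(1/4181580) = ((1/62)*(-I*√667/667)*32952)*(1/4181580) = -16476*I*√667/20677*(1/4181580) = -1373*I*√667/7205210805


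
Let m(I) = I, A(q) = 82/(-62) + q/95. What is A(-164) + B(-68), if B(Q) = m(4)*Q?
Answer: -810019/2945 ≈ -275.05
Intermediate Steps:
A(q) = -41/31 + q/95 (A(q) = 82*(-1/62) + q*(1/95) = -41/31 + q/95)
B(Q) = 4*Q
A(-164) + B(-68) = (-41/31 + (1/95)*(-164)) + 4*(-68) = (-41/31 - 164/95) - 272 = -8979/2945 - 272 = -810019/2945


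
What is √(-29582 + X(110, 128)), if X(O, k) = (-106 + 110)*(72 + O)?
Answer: 3*I*√3206 ≈ 169.86*I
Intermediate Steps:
X(O, k) = 288 + 4*O (X(O, k) = 4*(72 + O) = 288 + 4*O)
√(-29582 + X(110, 128)) = √(-29582 + (288 + 4*110)) = √(-29582 + (288 + 440)) = √(-29582 + 728) = √(-28854) = 3*I*√3206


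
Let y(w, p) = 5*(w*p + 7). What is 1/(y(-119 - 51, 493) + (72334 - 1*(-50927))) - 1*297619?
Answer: -88022009727/295754 ≈ -2.9762e+5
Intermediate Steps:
y(w, p) = 35 + 5*p*w (y(w, p) = 5*(p*w + 7) = 5*(7 + p*w) = 35 + 5*p*w)
1/(y(-119 - 51, 493) + (72334 - 1*(-50927))) - 1*297619 = 1/((35 + 5*493*(-119 - 51)) + (72334 - 1*(-50927))) - 1*297619 = 1/((35 + 5*493*(-170)) + (72334 + 50927)) - 297619 = 1/((35 - 419050) + 123261) - 297619 = 1/(-419015 + 123261) - 297619 = 1/(-295754) - 297619 = -1/295754 - 297619 = -88022009727/295754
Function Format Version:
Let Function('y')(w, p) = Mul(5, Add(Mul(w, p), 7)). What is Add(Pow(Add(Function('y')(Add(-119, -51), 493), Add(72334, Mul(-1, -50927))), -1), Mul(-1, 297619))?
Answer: Rational(-88022009727, 295754) ≈ -2.9762e+5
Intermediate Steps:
Function('y')(w, p) = Add(35, Mul(5, p, w)) (Function('y')(w, p) = Mul(5, Add(Mul(p, w), 7)) = Mul(5, Add(7, Mul(p, w))) = Add(35, Mul(5, p, w)))
Add(Pow(Add(Function('y')(Add(-119, -51), 493), Add(72334, Mul(-1, -50927))), -1), Mul(-1, 297619)) = Add(Pow(Add(Add(35, Mul(5, 493, Add(-119, -51))), Add(72334, Mul(-1, -50927))), -1), Mul(-1, 297619)) = Add(Pow(Add(Add(35, Mul(5, 493, -170)), Add(72334, 50927)), -1), -297619) = Add(Pow(Add(Add(35, -419050), 123261), -1), -297619) = Add(Pow(Add(-419015, 123261), -1), -297619) = Add(Pow(-295754, -1), -297619) = Add(Rational(-1, 295754), -297619) = Rational(-88022009727, 295754)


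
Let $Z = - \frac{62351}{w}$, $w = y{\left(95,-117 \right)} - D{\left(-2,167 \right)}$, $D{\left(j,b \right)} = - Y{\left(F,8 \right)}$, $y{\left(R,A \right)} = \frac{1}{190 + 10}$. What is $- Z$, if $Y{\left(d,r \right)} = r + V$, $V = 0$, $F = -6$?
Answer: $\frac{12470200}{1601} \approx 7789.0$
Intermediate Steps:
$Y{\left(d,r \right)} = r$ ($Y{\left(d,r \right)} = r + 0 = r$)
$y{\left(R,A \right)} = \frac{1}{200}$
$D{\left(j,b \right)} = -8$ ($D{\left(j,b \right)} = \left(-1\right) 8 = -8$)
$w = \frac{1601}{200}$ ($w = \frac{1}{200} - -8 = \frac{1}{200} + 8 = \frac{1601}{200} \approx 8.005$)
$Z = - \frac{12470200}{1601}$ ($Z = - \frac{62351}{\frac{1601}{200}} = \left(-62351\right) \frac{200}{1601} = - \frac{12470200}{1601} \approx -7789.0$)
$- Z = \left(-1\right) \left(- \frac{12470200}{1601}\right) = \frac{12470200}{1601}$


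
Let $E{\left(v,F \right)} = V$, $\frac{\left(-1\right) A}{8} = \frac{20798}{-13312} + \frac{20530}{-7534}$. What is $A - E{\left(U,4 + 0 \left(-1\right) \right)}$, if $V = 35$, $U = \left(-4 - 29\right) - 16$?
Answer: $- \frac{2198167}{3134144} \approx -0.70136$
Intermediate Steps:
$U = -49$ ($U = -33 - 16 = -49$)
$A = \frac{107496873}{3134144}$ ($A = - 8 \left(\frac{20798}{-13312} + \frac{20530}{-7534}\right) = - 8 \left(20798 \left(- \frac{1}{13312}\right) + 20530 \left(- \frac{1}{7534}\right)\right) = - 8 \left(- \frac{10399}{6656} - \frac{10265}{3767}\right) = \left(-8\right) \left(- \frac{107496873}{25073152}\right) = \frac{107496873}{3134144} \approx 34.299$)
$E{\left(v,F \right)} = 35$
$A - E{\left(U,4 + 0 \left(-1\right) \right)} = \frac{107496873}{3134144} - 35 = - \frac{2198167}{3134144}$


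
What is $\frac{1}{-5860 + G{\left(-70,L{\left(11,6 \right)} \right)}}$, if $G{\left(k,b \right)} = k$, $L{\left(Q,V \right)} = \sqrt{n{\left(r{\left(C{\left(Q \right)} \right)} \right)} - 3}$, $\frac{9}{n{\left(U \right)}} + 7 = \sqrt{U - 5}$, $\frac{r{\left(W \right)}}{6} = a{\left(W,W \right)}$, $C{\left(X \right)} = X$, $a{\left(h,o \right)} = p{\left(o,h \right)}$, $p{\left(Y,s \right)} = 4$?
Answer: $- \frac{1}{5930} \approx -0.00016863$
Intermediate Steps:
$a{\left(h,o \right)} = 4$
$r{\left(W \right)} = 24$ ($r{\left(W \right)} = 6 \cdot 4 = 24$)
$n{\left(U \right)} = \frac{9}{-7 + \sqrt{-5 + U}}$ ($n{\left(U \right)} = \frac{9}{-7 + \sqrt{U - 5}} = \frac{9}{-7 + \sqrt{-5 + U}}$)
$L{\left(Q,V \right)} = \sqrt{-3 + \frac{9}{-7 + \sqrt{19}}}$ ($L{\left(Q,V \right)} = \sqrt{\frac{9}{-7 + \sqrt{-5 + 24}} - 3} = \sqrt{\frac{9}{-7 + \sqrt{19}} - 3} = \sqrt{-3 + \frac{9}{-7 + \sqrt{19}}}$)
$\frac{1}{-5860 + G{\left(-70,L{\left(11,6 \right)} \right)}} = \frac{1}{-5860 - 70} = \frac{1}{-5930} = - \frac{1}{5930}$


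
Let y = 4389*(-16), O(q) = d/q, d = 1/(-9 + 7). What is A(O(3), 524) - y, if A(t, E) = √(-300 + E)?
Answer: 70224 + 4*√14 ≈ 70239.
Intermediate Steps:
d = -½ (d = 1/(-2) = -½ ≈ -0.50000)
O(q) = -1/(2*q)
y = -70224
A(O(3), 524) - y = √(-300 + 524) - 1*(-70224) = √224 + 70224 = 4*√14 + 70224 = 70224 + 4*√14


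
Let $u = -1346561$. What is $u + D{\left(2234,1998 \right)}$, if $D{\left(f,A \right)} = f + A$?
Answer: $-1342329$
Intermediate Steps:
$D{\left(f,A \right)} = A + f$
$u + D{\left(2234,1998 \right)} = -1346561 + \left(1998 + 2234\right) = -1346561 + 4232 = -1342329$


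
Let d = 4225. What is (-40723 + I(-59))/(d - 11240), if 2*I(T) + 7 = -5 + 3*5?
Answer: 3541/610 ≈ 5.8049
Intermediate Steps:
I(T) = 3/2 (I(T) = -7/2 + (-5 + 3*5)/2 = -7/2 + (-5 + 15)/2 = -7/2 + (½)*10 = -7/2 + 5 = 3/2)
(-40723 + I(-59))/(d - 11240) = (-40723 + 3/2)/(4225 - 11240) = -81443/2/(-7015) = -81443/2*(-1/7015) = 3541/610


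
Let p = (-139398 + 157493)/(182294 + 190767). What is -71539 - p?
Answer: -26688428974/373061 ≈ -71539.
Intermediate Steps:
p = 18095/373061 ≈ 0.048504
-71539 - p = -71539 - 1*18095/373061 = -71539 - 18095/373061 = -26688428974/373061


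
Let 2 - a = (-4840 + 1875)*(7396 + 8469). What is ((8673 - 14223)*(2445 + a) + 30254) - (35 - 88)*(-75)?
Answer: -261084028321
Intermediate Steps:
a = 47039727 (a = 2 - (-4840 + 1875)*(7396 + 8469) = 2 - (-2965)*15865 = 2 - 1*(-47039725) = 2 + 47039725 = 47039727)
((8673 - 14223)*(2445 + a) + 30254) - (35 - 88)*(-75) = ((8673 - 14223)*(2445 + 47039727) + 30254) - (35 - 88)*(-75) = (-5550*47042172 + 30254) - (-53)*(-75) = (-261084054600 + 30254) - 1*3975 = -261084024346 - 3975 = -261084028321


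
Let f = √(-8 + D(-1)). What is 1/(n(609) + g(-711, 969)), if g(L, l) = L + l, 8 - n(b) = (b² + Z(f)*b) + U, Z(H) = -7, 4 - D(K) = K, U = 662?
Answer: -1/367014 ≈ -2.7247e-6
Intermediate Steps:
D(K) = 4 - K
f = I*√3 (f = √(-8 + (4 - 1*(-1))) = √(-8 + (4 + 1)) = √(-8 + 5) = √(-3) = I*√3 ≈ 1.732*I)
n(b) = -654 - b² + 7*b (n(b) = 8 - ((b² - 7*b) + 662) = 8 - (662 + b² - 7*b) = 8 + (-662 - b² + 7*b) = -654 - b² + 7*b)
1/(n(609) + g(-711, 969)) = 1/((-654 - 1*609² + 7*609) + (-711 + 969)) = 1/((-654 - 1*370881 + 4263) + 258) = 1/((-654 - 370881 + 4263) + 258) = 1/(-367272 + 258) = 1/(-367014) = -1/367014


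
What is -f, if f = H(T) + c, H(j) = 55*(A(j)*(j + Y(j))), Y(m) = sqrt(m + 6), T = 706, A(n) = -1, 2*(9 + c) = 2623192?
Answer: -1272757 + 110*sqrt(178) ≈ -1.2713e+6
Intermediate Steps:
c = 1311587 (c = -9 + (1/2)*2623192 = -9 + 1311596 = 1311587)
Y(m) = sqrt(6 + m)
H(j) = -55*j - 55*sqrt(6 + j) (H(j) = 55*(-(j + sqrt(6 + j))) = 55*(-j - sqrt(6 + j)) = -55*j - 55*sqrt(6 + j))
f = 1272757 - 110*sqrt(178) (f = (-55*706 - 55*sqrt(6 + 706)) + 1311587 = (-38830 - 110*sqrt(178)) + 1311587 = 1272757 - 110*sqrt(178) ≈ 1.2713e+6)
-f = -(1272757 - 110*sqrt(178)) = -1272757 + 110*sqrt(178)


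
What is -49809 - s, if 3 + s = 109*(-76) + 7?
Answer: -41529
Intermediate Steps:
s = -8280 (s = -3 + (109*(-76) + 7) = -3 + (-8284 + 7) = -3 - 8277 = -8280)
-49809 - s = -49809 - 1*(-8280) = -49809 + 8280 = -41529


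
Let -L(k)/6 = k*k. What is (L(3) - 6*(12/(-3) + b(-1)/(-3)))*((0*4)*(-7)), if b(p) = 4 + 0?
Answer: 0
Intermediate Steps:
b(p) = 4
L(k) = -6*k² (L(k) = -6*k*k = -6*k²)
(L(3) - 6*(12/(-3) + b(-1)/(-3)))*((0*4)*(-7)) = (-6*3² - 6*(12/(-3) + 4/(-3)))*((0*4)*(-7)) = (-6*9 - 6*(12*(-⅓) + 4*(-⅓)))*(0*(-7)) = (-54 - 6*(-4 - 4/3))*0 = (-54 - 6*(-16/3))*0 = (-54 + 32)*0 = -22*0 = 0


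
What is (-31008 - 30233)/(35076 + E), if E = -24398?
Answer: -61241/10678 ≈ -5.7353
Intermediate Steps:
(-31008 - 30233)/(35076 + E) = (-31008 - 30233)/(35076 - 24398) = -61241/10678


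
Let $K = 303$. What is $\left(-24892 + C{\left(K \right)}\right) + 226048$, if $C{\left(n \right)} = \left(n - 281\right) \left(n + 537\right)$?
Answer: $219636$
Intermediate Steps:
$C{\left(n \right)} = \left(-281 + n\right) \left(537 + n\right)$ ($C{\left(n \right)} = \left(n - 281\right) \left(537 + n\right) = \left(-281 + n\right) \left(537 + n\right)$)
$\left(-24892 + C{\left(K \right)}\right) + 226048 = \left(-24892 + \left(-150897 + 303^{2} + 256 \cdot 303\right)\right) + 226048 = \left(-24892 + \left(-150897 + 91809 + 77568\right)\right) + 226048 = \left(-24892 + 18480\right) + 226048 = -6412 + 226048 = 219636$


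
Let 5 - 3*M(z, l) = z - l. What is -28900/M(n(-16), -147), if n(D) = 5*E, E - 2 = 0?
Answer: 21675/38 ≈ 570.39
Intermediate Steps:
E = 2 (E = 2 + 0 = 2)
n(D) = 10 (n(D) = 5*2 = 10)
M(z, l) = 5/3 - z/3 + l/3 (M(z, l) = 5/3 - (z - l)/3 = 5/3 + (-z/3 + l/3) = 5/3 - z/3 + l/3)
-28900/M(n(-16), -147) = -28900/(5/3 - 1/3*10 + (1/3)*(-147)) = -28900/(5/3 - 10/3 - 49) = -28900/(-152/3) = -28900*(-3/152) = 21675/38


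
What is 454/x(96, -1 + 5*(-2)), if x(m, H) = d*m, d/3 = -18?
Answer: -227/2592 ≈ -0.087577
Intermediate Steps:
d = -54 (d = 3*(-18) = -54)
x(m, H) = -54*m
454/x(96, -1 + 5*(-2)) = 454/((-54*96)) = 454/(-5184) = 454*(-1/5184) = -227/2592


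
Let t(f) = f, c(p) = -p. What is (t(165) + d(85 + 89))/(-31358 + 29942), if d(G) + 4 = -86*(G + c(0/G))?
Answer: 14803/1416 ≈ 10.454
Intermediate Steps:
d(G) = -4 - 86*G (d(G) = -4 - 86*(G - 0/G) = -4 - 86*(G - 1*0) = -4 - 86*(G + 0) = -4 - 86*G)
(t(165) + d(85 + 89))/(-31358 + 29942) = (165 + (-4 - 86*(85 + 89)))/(-31358 + 29942) = (165 + (-4 - 86*174))/(-1416) = (165 + (-4 - 14964))*(-1/1416) = (165 - 14968)*(-1/1416) = -14803*(-1/1416) = 14803/1416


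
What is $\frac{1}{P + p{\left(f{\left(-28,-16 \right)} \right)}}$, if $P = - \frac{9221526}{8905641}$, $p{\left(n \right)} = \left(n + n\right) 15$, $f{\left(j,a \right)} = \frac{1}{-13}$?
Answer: $- \frac{38591111}{129016356} \approx -0.29912$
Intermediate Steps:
$f{\left(j,a \right)} = - \frac{1}{13}$
$p{\left(n \right)} = 30 n$ ($p{\left(n \right)} = 2 n 15 = 30 n$)
$P = - \frac{3073842}{2968547}$ ($P = \left(-9221526\right) \frac{1}{8905641} = - \frac{3073842}{2968547} \approx -1.0355$)
$\frac{1}{P + p{\left(f{\left(-28,-16 \right)} \right)}} = \frac{1}{- \frac{3073842}{2968547} + 30 \left(- \frac{1}{13}\right)} = \frac{1}{- \frac{3073842}{2968547} - \frac{30}{13}} = \frac{1}{- \frac{129016356}{38591111}} = - \frac{38591111}{129016356}$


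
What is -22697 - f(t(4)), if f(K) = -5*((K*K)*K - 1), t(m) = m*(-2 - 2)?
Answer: -43182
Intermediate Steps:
t(m) = -4*m (t(m) = m*(-4) = -4*m)
f(K) = 5 - 5*K**3 (f(K) = -5*(K**2*K - 1) = -5*(K**3 - 1) = -5*(-1 + K**3) = 5 - 5*K**3)
-22697 - f(t(4)) = -22697 - (5 - 5*(-4*4)**3) = -22697 - (5 - 5*(-16)**3) = -22697 - (5 - 5*(-4096)) = -22697 - (5 + 20480) = -22697 - 1*20485 = -22697 - 20485 = -43182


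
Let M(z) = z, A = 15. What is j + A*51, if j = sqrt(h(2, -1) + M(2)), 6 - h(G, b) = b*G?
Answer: 765 + sqrt(10) ≈ 768.16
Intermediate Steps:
h(G, b) = 6 - G*b (h(G, b) = 6 - b*G = 6 - G*b)
j = sqrt(10) (j = sqrt((6 - 1*2*(-1)) + 2) = sqrt((6 + 2) + 2) = sqrt(8 + 2) = sqrt(10) ≈ 3.1623)
j + A*51 = sqrt(10) + 15*51 = sqrt(10) + 765 = 765 + sqrt(10)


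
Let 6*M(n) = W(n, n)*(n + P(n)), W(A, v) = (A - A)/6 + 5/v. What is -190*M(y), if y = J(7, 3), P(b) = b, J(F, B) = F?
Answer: -950/3 ≈ -316.67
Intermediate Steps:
W(A, v) = 5/v (W(A, v) = 0*(⅙) + 5/v = 0 + 5/v = 5/v)
y = 7
M(n) = 5/3 (M(n) = ((5/n)*(n + n))/6 = ((5/n)*(2*n))/6 = (⅙)*10 = 5/3)
-190*M(y) = -190*5/3 = -950/3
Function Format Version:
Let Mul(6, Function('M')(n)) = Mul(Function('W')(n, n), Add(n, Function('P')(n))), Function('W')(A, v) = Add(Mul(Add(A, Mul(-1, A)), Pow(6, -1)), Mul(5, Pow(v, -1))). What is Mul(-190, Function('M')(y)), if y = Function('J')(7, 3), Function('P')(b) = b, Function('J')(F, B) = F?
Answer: Rational(-950, 3) ≈ -316.67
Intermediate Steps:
Function('W')(A, v) = Mul(5, Pow(v, -1)) (Function('W')(A, v) = Add(Mul(0, Rational(1, 6)), Mul(5, Pow(v, -1))) = Add(0, Mul(5, Pow(v, -1))) = Mul(5, Pow(v, -1)))
y = 7
Function('M')(n) = Rational(5, 3) (Function('M')(n) = Mul(Rational(1, 6), Mul(Mul(5, Pow(n, -1)), Add(n, n))) = Mul(Rational(1, 6), Mul(Mul(5, Pow(n, -1)), Mul(2, n))) = Mul(Rational(1, 6), 10) = Rational(5, 3))
Mul(-190, Function('M')(y)) = Mul(-190, Rational(5, 3)) = Rational(-950, 3)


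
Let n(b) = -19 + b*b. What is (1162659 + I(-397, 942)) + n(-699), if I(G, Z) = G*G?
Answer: 1808850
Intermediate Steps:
I(G, Z) = G**2
n(b) = -19 + b**2
(1162659 + I(-397, 942)) + n(-699) = (1162659 + (-397)**2) + (-19 + (-699)**2) = (1162659 + 157609) + (-19 + 488601) = 1320268 + 488582 = 1808850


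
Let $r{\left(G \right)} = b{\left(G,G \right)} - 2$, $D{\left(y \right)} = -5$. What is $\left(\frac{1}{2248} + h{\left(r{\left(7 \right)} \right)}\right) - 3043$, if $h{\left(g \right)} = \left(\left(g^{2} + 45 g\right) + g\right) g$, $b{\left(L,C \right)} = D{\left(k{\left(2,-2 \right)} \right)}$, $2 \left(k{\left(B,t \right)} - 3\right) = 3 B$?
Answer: $- \frac{2544735}{2248} \approx -1132.0$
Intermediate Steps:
$k{\left(B,t \right)} = 3 + \frac{3 B}{2}$
$b{\left(L,C \right)} = -5$
$r{\left(G \right)} = -7$ ($r{\left(G \right)} = -5 - 2 = -7$)
$h{\left(g \right)} = g \left(g^{2} + 46 g\right)$ ($h{\left(g \right)} = \left(g^{2} + 46 g\right) g = g \left(g^{2} + 46 g\right)$)
$\left(\frac{1}{2248} + h{\left(r{\left(7 \right)} \right)}\right) - 3043 = \left(\frac{1}{2248} + \left(-7\right)^{2} \left(46 - 7\right)\right) - 3043 = \left(\frac{1}{2248} + 49 \cdot 39\right) - 3043 = \left(\frac{1}{2248} + 1911\right) - 3043 = \frac{4295929}{2248} - 3043 = - \frac{2544735}{2248}$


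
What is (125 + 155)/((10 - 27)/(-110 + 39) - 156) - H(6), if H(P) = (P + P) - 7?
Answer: -75175/11059 ≈ -6.7976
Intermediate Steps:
H(P) = -7 + 2*P (H(P) = 2*P - 7 = -7 + 2*P)
(125 + 155)/((10 - 27)/(-110 + 39) - 156) - H(6) = (125 + 155)/((10 - 27)/(-110 + 39) - 156) - (-7 + 2*6) = 280/(-17/(-71) - 156) - (-7 + 12) = 280/(-17*(-1/71) - 156) - 1*5 = 280/(17/71 - 156) - 5 = 280/(-11059/71) - 5 = 280*(-71/11059) - 5 = -19880/11059 - 5 = -75175/11059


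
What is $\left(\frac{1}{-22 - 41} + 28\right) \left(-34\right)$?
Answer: $- \frac{59942}{63} \approx -951.46$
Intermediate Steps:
$\left(\frac{1}{-22 - 41} + 28\right) \left(-34\right) = \left(\frac{1}{-63} + 28\right) \left(-34\right) = \left(- \frac{1}{63} + 28\right) \left(-34\right) = \frac{1763}{63} \left(-34\right) = - \frac{59942}{63}$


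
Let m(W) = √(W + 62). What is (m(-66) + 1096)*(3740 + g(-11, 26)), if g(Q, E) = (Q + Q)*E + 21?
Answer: 3495144 + 6378*I ≈ 3.4951e+6 + 6378.0*I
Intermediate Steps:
m(W) = √(62 + W)
g(Q, E) = 21 + 2*E*Q (g(Q, E) = (2*Q)*E + 21 = 2*E*Q + 21 = 21 + 2*E*Q)
(m(-66) + 1096)*(3740 + g(-11, 26)) = (√(62 - 66) + 1096)*(3740 + (21 + 2*26*(-11))) = (√(-4) + 1096)*(3740 + (21 - 572)) = (2*I + 1096)*(3740 - 551) = (1096 + 2*I)*3189 = 3495144 + 6378*I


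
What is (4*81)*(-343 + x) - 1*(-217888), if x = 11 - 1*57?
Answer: 91852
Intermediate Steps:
x = -46 (x = 11 - 57 = -46)
(4*81)*(-343 + x) - 1*(-217888) = (4*81)*(-343 - 46) - 1*(-217888) = 324*(-389) + 217888 = -126036 + 217888 = 91852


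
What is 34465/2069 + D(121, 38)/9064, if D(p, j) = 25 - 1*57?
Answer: 39040569/2344177 ≈ 16.654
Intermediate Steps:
D(p, j) = -32 (D(p, j) = 25 - 57 = -32)
34465/2069 + D(121, 38)/9064 = 34465/2069 - 32/9064 = 34465*(1/2069) - 32*1/9064 = 34465/2069 - 4/1133 = 39040569/2344177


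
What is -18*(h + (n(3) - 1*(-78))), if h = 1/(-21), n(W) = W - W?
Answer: -9822/7 ≈ -1403.1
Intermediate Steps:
n(W) = 0
h = -1/21 ≈ -0.047619
-18*(h + (n(3) - 1*(-78))) = -18*(-1/21 + (0 - 1*(-78))) = -18*(-1/21 + (0 + 78)) = -18*(-1/21 + 78) = -18*1637/21 = -9822/7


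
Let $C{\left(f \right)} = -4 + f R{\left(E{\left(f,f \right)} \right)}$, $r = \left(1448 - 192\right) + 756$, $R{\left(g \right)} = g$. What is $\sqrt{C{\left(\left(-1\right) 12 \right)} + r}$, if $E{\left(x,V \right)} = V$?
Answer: $2 \sqrt{538} \approx 46.39$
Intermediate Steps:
$r = 2012$ ($r = 1256 + 756 = 2012$)
$C{\left(f \right)} = -4 + f^{2}$ ($C{\left(f \right)} = -4 + f f = -4 + f^{2}$)
$\sqrt{C{\left(\left(-1\right) 12 \right)} + r} = \sqrt{\left(-4 + \left(\left(-1\right) 12\right)^{2}\right) + 2012} = \sqrt{\left(-4 + \left(-12\right)^{2}\right) + 2012} = \sqrt{\left(-4 + 144\right) + 2012} = \sqrt{140 + 2012} = \sqrt{2152} = 2 \sqrt{538}$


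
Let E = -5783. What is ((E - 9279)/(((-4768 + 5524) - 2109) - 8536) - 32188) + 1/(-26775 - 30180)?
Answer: -18128324856739/563227995 ≈ -32186.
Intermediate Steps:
((E - 9279)/(((-4768 + 5524) - 2109) - 8536) - 32188) + 1/(-26775 - 30180) = ((-5783 - 9279)/(((-4768 + 5524) - 2109) - 8536) - 32188) + 1/(-26775 - 30180) = (-15062/((756 - 2109) - 8536) - 32188) + 1/(-56955) = (-15062/(-1353 - 8536) - 32188) - 1/56955 = (-15062/(-9889) - 32188) - 1/56955 = (-15062*(-1/9889) - 32188) - 1/56955 = (15062/9889 - 32188) - 1/56955 = -318292070/9889 - 1/56955 = -18128324856739/563227995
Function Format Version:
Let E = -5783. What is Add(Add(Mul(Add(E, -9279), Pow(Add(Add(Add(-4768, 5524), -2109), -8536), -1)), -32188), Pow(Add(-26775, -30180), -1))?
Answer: Rational(-18128324856739, 563227995) ≈ -32186.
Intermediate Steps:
Add(Add(Mul(Add(E, -9279), Pow(Add(Add(Add(-4768, 5524), -2109), -8536), -1)), -32188), Pow(Add(-26775, -30180), -1)) = Add(Add(Mul(Add(-5783, -9279), Pow(Add(Add(Add(-4768, 5524), -2109), -8536), -1)), -32188), Pow(Add(-26775, -30180), -1)) = Add(Add(Mul(-15062, Pow(Add(Add(756, -2109), -8536), -1)), -32188), Pow(-56955, -1)) = Add(Add(Mul(-15062, Pow(Add(-1353, -8536), -1)), -32188), Rational(-1, 56955)) = Add(Add(Mul(-15062, Pow(-9889, -1)), -32188), Rational(-1, 56955)) = Add(Add(Mul(-15062, Rational(-1, 9889)), -32188), Rational(-1, 56955)) = Add(Add(Rational(15062, 9889), -32188), Rational(-1, 56955)) = Add(Rational(-318292070, 9889), Rational(-1, 56955)) = Rational(-18128324856739, 563227995)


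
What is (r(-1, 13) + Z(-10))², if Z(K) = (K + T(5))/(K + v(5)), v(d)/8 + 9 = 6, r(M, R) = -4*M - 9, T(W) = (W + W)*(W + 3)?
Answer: 14400/289 ≈ 49.827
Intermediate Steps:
T(W) = 2*W*(3 + W) (T(W) = (2*W)*(3 + W) = 2*W*(3 + W))
r(M, R) = -9 - 4*M
v(d) = -24 (v(d) = -72 + 8*6 = -72 + 48 = -24)
Z(K) = (80 + K)/(-24 + K) (Z(K) = (K + 2*5*(3 + 5))/(K - 24) = (K + 2*5*8)/(-24 + K) = (K + 80)/(-24 + K) = (80 + K)/(-24 + K))
(r(-1, 13) + Z(-10))² = ((-9 - 4*(-1)) + (80 - 10)/(-24 - 10))² = ((-9 + 4) + 70/(-34))² = (-5 - 1/34*70)² = (-5 - 35/17)² = (-120/17)² = 14400/289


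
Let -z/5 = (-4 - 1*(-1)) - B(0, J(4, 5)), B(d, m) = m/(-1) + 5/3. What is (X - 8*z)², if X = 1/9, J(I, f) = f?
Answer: 14641/81 ≈ 180.75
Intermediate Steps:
B(d, m) = 5/3 - m (B(d, m) = m*(-1) + 5*(⅓) = -m + 5/3 = 5/3 - m)
X = ⅑ ≈ 0.11111
z = -5/3 (z = -5*((-4 - 1*(-1)) - (5/3 - 1*5)) = -5*((-4 + 1) - (5/3 - 5)) = -5*(-3 - 1*(-10/3)) = -5*(-3 + 10/3) = -5*⅓ = -5/3 ≈ -1.6667)
(X - 8*z)² = (⅑ - 8*(-5/3))² = (⅑ + 40/3)² = (121/9)² = 14641/81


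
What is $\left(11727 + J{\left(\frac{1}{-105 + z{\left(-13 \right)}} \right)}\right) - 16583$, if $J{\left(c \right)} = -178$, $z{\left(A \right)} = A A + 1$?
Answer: $-5034$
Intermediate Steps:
$z{\left(A \right)} = 1 + A^{2}$ ($z{\left(A \right)} = A^{2} + 1 = 1 + A^{2}$)
$\left(11727 + J{\left(\frac{1}{-105 + z{\left(-13 \right)}} \right)}\right) - 16583 = \left(11727 - 178\right) - 16583 = 11549 - 16583 = -5034$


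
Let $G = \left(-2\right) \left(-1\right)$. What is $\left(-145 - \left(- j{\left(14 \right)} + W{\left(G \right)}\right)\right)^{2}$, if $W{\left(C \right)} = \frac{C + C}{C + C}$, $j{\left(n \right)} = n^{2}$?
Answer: $2500$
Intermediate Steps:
$G = 2$
$W{\left(C \right)} = 1$ ($W{\left(C \right)} = \frac{2 C}{2 C} = 2 C \frac{1}{2 C} = 1$)
$\left(-145 - \left(- j{\left(14 \right)} + W{\left(G \right)}\right)\right)^{2} = \left(-145 + \left(14^{2} - 1\right)\right)^{2} = \left(-145 + \left(196 - 1\right)\right)^{2} = \left(-145 + 195\right)^{2} = 50^{2} = 2500$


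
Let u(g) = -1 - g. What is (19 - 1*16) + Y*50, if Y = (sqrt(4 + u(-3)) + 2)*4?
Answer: 403 + 200*sqrt(6) ≈ 892.90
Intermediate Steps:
Y = 8 + 4*sqrt(6) (Y = (sqrt(4 + (-1 - 1*(-3))) + 2)*4 = (sqrt(4 + (-1 + 3)) + 2)*4 = (sqrt(4 + 2) + 2)*4 = (sqrt(6) + 2)*4 = (2 + sqrt(6))*4 = 8 + 4*sqrt(6) ≈ 17.798)
(19 - 1*16) + Y*50 = (19 - 1*16) + (8 + 4*sqrt(6))*50 = (19 - 16) + (400 + 200*sqrt(6)) = 3 + (400 + 200*sqrt(6)) = 403 + 200*sqrt(6)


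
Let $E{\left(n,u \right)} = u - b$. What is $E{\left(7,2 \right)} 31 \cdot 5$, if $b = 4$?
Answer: $-310$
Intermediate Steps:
$E{\left(n,u \right)} = -4 + u$ ($E{\left(n,u \right)} = u - 4 = -4 + u$)
$E{\left(7,2 \right)} 31 \cdot 5 = \left(-4 + 2\right) 31 \cdot 5 = \left(-2\right) 31 \cdot 5 = \left(-62\right) 5 = -310$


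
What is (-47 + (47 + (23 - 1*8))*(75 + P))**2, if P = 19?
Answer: 33419961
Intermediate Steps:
(-47 + (47 + (23 - 1*8))*(75 + P))**2 = (-47 + (47 + (23 - 1*8))*(75 + 19))**2 = (-47 + (47 + (23 - 8))*94)**2 = (-47 + (47 + 15)*94)**2 = (-47 + 62*94)**2 = (-47 + 5828)**2 = 5781**2 = 33419961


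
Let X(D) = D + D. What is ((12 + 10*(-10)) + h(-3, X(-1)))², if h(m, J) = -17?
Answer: 11025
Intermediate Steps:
X(D) = 2*D
((12 + 10*(-10)) + h(-3, X(-1)))² = ((12 + 10*(-10)) - 17)² = ((12 - 100) - 17)² = (-88 - 17)² = (-105)² = 11025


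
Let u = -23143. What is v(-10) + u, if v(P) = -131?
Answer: -23274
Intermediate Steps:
v(-10) + u = -131 - 23143 = -23274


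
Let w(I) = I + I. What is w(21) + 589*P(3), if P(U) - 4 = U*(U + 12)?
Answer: 28903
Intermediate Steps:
w(I) = 2*I
P(U) = 4 + U*(12 + U) (P(U) = 4 + U*(U + 12) = 4 + U*(12 + U))
w(21) + 589*P(3) = 2*21 + 589*(4 + 3² + 12*3) = 42 + 589*(4 + 9 + 36) = 42 + 589*49 = 42 + 28861 = 28903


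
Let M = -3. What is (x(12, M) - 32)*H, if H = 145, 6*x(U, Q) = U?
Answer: -4350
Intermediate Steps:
x(U, Q) = U/6
(x(12, M) - 32)*H = ((⅙)*12 - 32)*145 = (2 - 32)*145 = -30*145 = -4350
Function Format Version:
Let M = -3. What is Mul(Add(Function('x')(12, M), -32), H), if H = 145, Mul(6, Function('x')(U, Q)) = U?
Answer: -4350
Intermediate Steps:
Function('x')(U, Q) = Mul(Rational(1, 6), U)
Mul(Add(Function('x')(12, M), -32), H) = Mul(Add(Mul(Rational(1, 6), 12), -32), 145) = Mul(Add(2, -32), 145) = Mul(-30, 145) = -4350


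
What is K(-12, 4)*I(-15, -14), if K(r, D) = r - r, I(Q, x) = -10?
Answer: 0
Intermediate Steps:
K(r, D) = 0
K(-12, 4)*I(-15, -14) = 0*(-10) = 0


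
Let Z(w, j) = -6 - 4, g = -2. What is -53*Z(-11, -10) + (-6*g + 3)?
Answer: 545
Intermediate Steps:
Z(w, j) = -10
-53*Z(-11, -10) + (-6*g + 3) = -53*(-10) + (-6*(-2) + 3) = 530 + (12 + 3) = 530 + 15 = 545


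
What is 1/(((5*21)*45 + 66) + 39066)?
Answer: 1/43857 ≈ 2.2801e-5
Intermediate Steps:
1/(((5*21)*45 + 66) + 39066) = 1/((105*45 + 66) + 39066) = 1/((4725 + 66) + 39066) = 1/(4791 + 39066) = 1/43857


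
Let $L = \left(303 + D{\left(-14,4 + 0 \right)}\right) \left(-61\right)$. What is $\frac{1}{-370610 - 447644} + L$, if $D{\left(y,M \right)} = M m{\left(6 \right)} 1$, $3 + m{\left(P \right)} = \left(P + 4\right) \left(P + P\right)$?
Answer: $- \frac{38483303875}{818254} \approx -47031.0$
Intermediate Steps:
$m{\left(P \right)} = -3 + 2 P \left(4 + P\right)$ ($m{\left(P \right)} = -3 + \left(P + 4\right) \left(P + P\right) = -3 + \left(4 + P\right) 2 P = -3 + 2 P \left(4 + P\right)$)
$D{\left(y,M \right)} = 117 M$ ($D{\left(y,M \right)} = M \left(-3 + 2 \cdot 6^{2} + 8 \cdot 6\right) 1 = M \left(-3 + 2 \cdot 36 + 48\right) 1 = M \left(-3 + 72 + 48\right) 1 = M 117 \cdot 1 = 117 M 1 = 117 M$)
$L = -47031$ ($L = \left(303 + 117 \left(4 + 0\right)\right) \left(-61\right) = \left(303 + 117 \cdot 4\right) \left(-61\right) = \left(303 + 468\right) \left(-61\right) = 771 \left(-61\right) = -47031$)
$\frac{1}{-370610 - 447644} + L = \frac{1}{-370610 - 447644} - 47031 = \frac{1}{-818254} - 47031 = - \frac{1}{818254} - 47031 = - \frac{38483303875}{818254}$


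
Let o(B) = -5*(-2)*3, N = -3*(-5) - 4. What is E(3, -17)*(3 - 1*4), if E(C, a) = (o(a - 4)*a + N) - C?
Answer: 502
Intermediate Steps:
N = 11 (N = 15 - 4 = 11)
o(B) = 30 (o(B) = 10*3 = 30)
E(C, a) = 11 - C + 30*a (E(C, a) = (30*a + 11) - C = (11 + 30*a) - C = 11 - C + 30*a)
E(3, -17)*(3 - 1*4) = (11 - 1*3 + 30*(-17))*(3 - 1*4) = (11 - 3 - 510)*(3 - 4) = -502*(-1) = 502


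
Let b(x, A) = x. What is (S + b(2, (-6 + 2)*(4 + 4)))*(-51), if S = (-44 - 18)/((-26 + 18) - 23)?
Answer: -204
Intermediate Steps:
S = 2 (S = -62/(-8 - 23) = -62/(-31) = -62*(-1/31) = 2)
(S + b(2, (-6 + 2)*(4 + 4)))*(-51) = (2 + 2)*(-51) = 4*(-51) = -204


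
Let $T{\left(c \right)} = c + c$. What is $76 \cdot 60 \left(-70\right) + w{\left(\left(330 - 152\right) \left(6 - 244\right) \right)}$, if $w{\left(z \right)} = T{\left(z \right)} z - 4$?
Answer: $3589097788$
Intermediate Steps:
$T{\left(c \right)} = 2 c$
$w{\left(z \right)} = -4 + 2 z^{2}$ ($w{\left(z \right)} = 2 z z - 4 = 2 z^{2} - 4 = -4 + 2 z^{2}$)
$76 \cdot 60 \left(-70\right) + w{\left(\left(330 - 152\right) \left(6 - 244\right) \right)} = 76 \cdot 60 \left(-70\right) - \left(4 - 2 \left(\left(330 - 152\right) \left(6 - 244\right)\right)^{2}\right) = 4560 \left(-70\right) - \left(4 - 2 \left(178 \left(-238\right)\right)^{2}\right) = -319200 - \left(4 - 2 \left(-42364\right)^{2}\right) = -319200 + \left(-4 + 2 \cdot 1794708496\right) = -319200 + \left(-4 + 3589416992\right) = -319200 + 3589416988 = 3589097788$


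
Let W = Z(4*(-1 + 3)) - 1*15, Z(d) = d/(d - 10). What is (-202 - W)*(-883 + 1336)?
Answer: -82899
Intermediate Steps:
Z(d) = d/(-10 + d)
W = -19 (W = (4*(-1 + 3))/(-10 + 4*(-1 + 3)) - 1*15 = (4*2)/(-10 + 4*2) - 15 = 8/(-10 + 8) - 15 = 8/(-2) - 15 = 8*(-½) - 15 = -4 - 15 = -19)
(-202 - W)*(-883 + 1336) = (-202 - 1*(-19))*(-883 + 1336) = (-202 + 19)*453 = -183*453 = -82899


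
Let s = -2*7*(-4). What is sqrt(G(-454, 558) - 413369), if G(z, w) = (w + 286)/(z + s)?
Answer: I*sqrt(16369909747)/199 ≈ 642.94*I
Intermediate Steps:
s = 56 (s = -14*(-4) = 56)
G(z, w) = (286 + w)/(56 + z) (G(z, w) = (w + 286)/(z + 56) = (286 + w)/(56 + z))
sqrt(G(-454, 558) - 413369) = sqrt((286 + 558)/(56 - 454) - 413369) = sqrt(844/(-398) - 413369) = sqrt(-1/398*844 - 413369) = sqrt(-422/199 - 413369) = sqrt(-82260853/199) = I*sqrt(16369909747)/199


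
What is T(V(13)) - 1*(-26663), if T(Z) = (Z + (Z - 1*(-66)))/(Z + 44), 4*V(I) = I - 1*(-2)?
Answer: 5092927/191 ≈ 26665.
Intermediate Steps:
V(I) = 1/2 + I/4 (V(I) = (I - 1*(-2))/4 = (I + 2)/4 = (2 + I)/4 = 1/2 + I/4)
T(Z) = (66 + 2*Z)/(44 + Z) (T(Z) = (Z + (Z + 66))/(44 + Z) = (Z + (66 + Z))/(44 + Z) = (66 + 2*Z)/(44 + Z))
T(V(13)) - 1*(-26663) = 2*(33 + (1/2 + (1/4)*13))/(44 + (1/2 + (1/4)*13)) - 1*(-26663) = 2*(33 + (1/2 + 13/4))/(44 + (1/2 + 13/4)) + 26663 = 2*(33 + 15/4)/(44 + 15/4) + 26663 = 2*(147/4)/(191/4) + 26663 = 2*(4/191)*(147/4) + 26663 = 294/191 + 26663 = 5092927/191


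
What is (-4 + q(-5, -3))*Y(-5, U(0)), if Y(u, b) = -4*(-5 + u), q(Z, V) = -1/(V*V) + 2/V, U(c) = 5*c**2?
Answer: -1720/9 ≈ -191.11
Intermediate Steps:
q(Z, V) = -1/V**2 + 2/V (q(Z, V) = -1/(V**2) + 2/V = -1/V**2 + 2/V)
Y(u, b) = 20 - 4*u
(-4 + q(-5, -3))*Y(-5, U(0)) = (-4 + (-1 + 2*(-3))/(-3)**2)*(20 - 4*(-5)) = (-4 + (-1 - 6)/9)*(20 + 20) = (-4 + (1/9)*(-7))*40 = (-4 - 7/9)*40 = -43/9*40 = -1720/9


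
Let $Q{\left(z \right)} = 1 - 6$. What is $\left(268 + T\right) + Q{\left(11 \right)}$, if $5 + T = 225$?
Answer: $483$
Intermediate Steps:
$T = 220$ ($T = -5 + 225 = 220$)
$Q{\left(z \right)} = -5$ ($Q{\left(z \right)} = 1 - 6 = -5$)
$\left(268 + T\right) + Q{\left(11 \right)} = \left(268 + 220\right) - 5 = 488 - 5 = 483$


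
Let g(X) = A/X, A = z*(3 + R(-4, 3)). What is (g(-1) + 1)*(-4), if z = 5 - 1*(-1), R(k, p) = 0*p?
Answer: 68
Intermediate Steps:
R(k, p) = 0
z = 6 (z = 5 + 1 = 6)
A = 18 (A = 6*(3 + 0) = 6*3 = 18)
g(X) = 18/X
(g(-1) + 1)*(-4) = (18/(-1) + 1)*(-4) = (18*(-1) + 1)*(-4) = (-18 + 1)*(-4) = -17*(-4) = 68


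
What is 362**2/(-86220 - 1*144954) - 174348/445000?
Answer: -12327413069/12859053750 ≈ -0.95866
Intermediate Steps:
362**2/(-86220 - 1*144954) - 174348/445000 = 131044/(-86220 - 144954) - 174348*1/445000 = 131044/(-231174) - 43587/111250 = 131044*(-1/231174) - 43587/111250 = -65522/115587 - 43587/111250 = -12327413069/12859053750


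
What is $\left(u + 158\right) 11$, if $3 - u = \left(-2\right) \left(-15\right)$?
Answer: $1441$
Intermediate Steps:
$u = -27$ ($u = 3 - \left(-2\right) \left(-15\right) = 3 - 30 = -27$)
$\left(u + 158\right) 11 = \left(-27 + 158\right) 11 = 131 \cdot 11 = 1441$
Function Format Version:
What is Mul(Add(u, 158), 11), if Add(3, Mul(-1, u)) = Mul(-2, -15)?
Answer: 1441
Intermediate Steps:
u = -27 (u = Add(3, Mul(-1, Mul(-2, -15))) = Add(3, Mul(-1, 30)) = Add(3, -30) = -27)
Mul(Add(u, 158), 11) = Mul(Add(-27, 158), 11) = Mul(131, 11) = 1441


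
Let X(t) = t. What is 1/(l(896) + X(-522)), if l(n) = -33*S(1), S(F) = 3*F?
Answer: -1/621 ≈ -0.0016103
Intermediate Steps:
l(n) = -99
1/(l(896) + X(-522)) = 1/(-99 - 522) = 1/(-621) = -1/621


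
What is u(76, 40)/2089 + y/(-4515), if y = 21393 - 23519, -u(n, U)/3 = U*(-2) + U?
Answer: 4983014/9431835 ≈ 0.52832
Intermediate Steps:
u(n, U) = 3*U (u(n, U) = -3*(U*(-2) + U) = -3*(-2*U + U) = -(-3)*U = 3*U)
y = -2126
u(76, 40)/2089 + y/(-4515) = (3*40)/2089 - 2126/(-4515) = 120*(1/2089) - 2126*(-1/4515) = 120/2089 + 2126/4515 = 4983014/9431835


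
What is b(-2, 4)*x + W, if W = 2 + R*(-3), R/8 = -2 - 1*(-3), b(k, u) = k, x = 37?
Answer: -96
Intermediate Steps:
R = 8 (R = 8*(-2 - 1*(-3)) = 8*(-2 + 3) = 8*1 = 8)
W = -22 (W = 2 + 8*(-3) = 2 - 24 = -22)
b(-2, 4)*x + W = -2*37 - 22 = -74 - 22 = -96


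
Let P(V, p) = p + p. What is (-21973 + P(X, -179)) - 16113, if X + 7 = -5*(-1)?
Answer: -38444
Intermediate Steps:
X = -2 (X = -7 - 5*(-1) = -7 + 5 = -2)
P(V, p) = 2*p
(-21973 + P(X, -179)) - 16113 = (-21973 + 2*(-179)) - 16113 = (-21973 - 358) - 16113 = -22331 - 16113 = -38444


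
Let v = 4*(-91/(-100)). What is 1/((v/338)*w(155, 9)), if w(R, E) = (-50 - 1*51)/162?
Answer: -105300/707 ≈ -148.94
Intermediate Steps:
v = 91/25 (v = 4*(-91*(-1/100)) = 4*(91/100) = 91/25 ≈ 3.6400)
w(R, E) = -101/162 (w(R, E) = (-50 - 51)*(1/162) = -101*1/162 = -101/162)
1/((v/338)*w(155, 9)) = 1/(((91/25)/338)*(-101/162)) = 1/(((91/25)*(1/338))*(-101/162)) = 1/((7/650)*(-101/162)) = 1/(-707/105300) = -105300/707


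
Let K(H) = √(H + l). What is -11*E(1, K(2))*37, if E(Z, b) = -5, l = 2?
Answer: 2035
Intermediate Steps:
K(H) = √(2 + H) (K(H) = √(H + 2) = √(2 + H))
-11*E(1, K(2))*37 = -11*(-5)*37 = 55*37 = 2035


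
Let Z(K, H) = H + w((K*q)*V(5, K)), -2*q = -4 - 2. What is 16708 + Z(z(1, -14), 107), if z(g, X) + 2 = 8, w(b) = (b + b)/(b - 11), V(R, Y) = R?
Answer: 1328565/79 ≈ 16817.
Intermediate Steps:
q = 3 (q = -(-4 - 2)/2 = -½*(-6) = 3)
w(b) = 2*b/(-11 + b) (w(b) = (2*b)/(-11 + b) = 2*b/(-11 + b))
z(g, X) = 6 (z(g, X) = -2 + 8 = 6)
Z(K, H) = H + 30*K/(-11 + 15*K) (Z(K, H) = H + 2*((K*3)*5)/(-11 + (K*3)*5) = H + 2*((3*K)*5)/(-11 + (3*K)*5) = H + 2*(15*K)/(-11 + 15*K) = H + 30*K/(-11 + 15*K))
16708 + Z(z(1, -14), 107) = 16708 + (30*6 + 107*(-11 + 15*6))/(-11 + 15*6) = 16708 + (180 + 107*(-11 + 90))/(-11 + 90) = 16708 + (180 + 107*79)/79 = 16708 + (180 + 8453)/79 = 16708 + (1/79)*8633 = 16708 + 8633/79 = 1328565/79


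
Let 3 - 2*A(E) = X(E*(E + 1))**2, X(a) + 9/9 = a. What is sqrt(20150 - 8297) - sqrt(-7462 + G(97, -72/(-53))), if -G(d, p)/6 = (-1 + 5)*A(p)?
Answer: 3*sqrt(1317) - I*sqrt(58702884766)/2809 ≈ 108.87 - 86.254*I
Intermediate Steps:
X(a) = -1 + a
A(E) = 3/2 - (-1 + E*(1 + E))**2/2 (A(E) = 3/2 - (-1 + E*(E + 1))**2/2 = 3/2 - (-1 + E*(1 + E))**2/2)
G(d, p) = -36 + 12*(-1 + p*(1 + p))**2 (G(d, p) = -6*(-1 + 5)*(3/2 - (-1 + p*(1 + p))**2/2) = -24*(3/2 - (-1 + p*(1 + p))**2/2) = -6*(6 - 2*(-1 + p*(1 + p))**2) = -36 + 12*(-1 + p*(1 + p))**2)
sqrt(20150 - 8297) - sqrt(-7462 + G(97, -72/(-53))) = sqrt(20150 - 8297) - sqrt(-7462 + (-36 + 12*(-1 + (-72/(-53))*(1 - 72/(-53)))**2)) = sqrt(11853) - sqrt(-7462 + (-36 + 12*(-1 + (-72*(-1/53))*(1 - 72*(-1/53)))**2)) = 3*sqrt(1317) - sqrt(-7462 + (-36 + 12*(-1 + 72*(1 + 72/53)/53)**2)) = 3*sqrt(1317) - sqrt(-7462 + (-36 + 12*(-1 + (72/53)*(125/53))**2)) = 3*sqrt(1317) - sqrt(-7462 + (-36 + 12*(-1 + 9000/2809)**2)) = 3*sqrt(1317) - sqrt(-7462 + (-36 + 12*(6191/2809)**2)) = 3*sqrt(1317) - sqrt(-7462 + (-36 + 12*(38328481/7890481))) = 3*sqrt(1317) - sqrt(-7462 + (-36 + 459941772/7890481)) = 3*sqrt(1317) - sqrt(-7462 + 175884456/7890481) = 3*sqrt(1317) - sqrt(-58702884766/7890481) = 3*sqrt(1317) - I*sqrt(58702884766)/2809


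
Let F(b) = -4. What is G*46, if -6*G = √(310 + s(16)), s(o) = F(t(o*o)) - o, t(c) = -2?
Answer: -23*√290/3 ≈ -130.56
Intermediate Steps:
s(o) = -4 - o
G = -√290/6 (G = -√(310 + (-4 - 1*16))/6 = -√(310 + (-4 - 16))/6 = -√(310 - 20)/6 = -√290/6 ≈ -2.8382)
G*46 = -√290/6*46 = -23*√290/3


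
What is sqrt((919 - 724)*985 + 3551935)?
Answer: sqrt(3744010) ≈ 1934.9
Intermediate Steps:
sqrt((919 - 724)*985 + 3551935) = sqrt(195*985 + 3551935) = sqrt(192075 + 3551935) = sqrt(3744010)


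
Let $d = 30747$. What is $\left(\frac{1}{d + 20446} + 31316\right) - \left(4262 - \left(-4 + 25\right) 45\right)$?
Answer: $\frac{1433352808}{51193} \approx 27999.0$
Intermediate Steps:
$\left(\frac{1}{d + 20446} + 31316\right) - \left(4262 - \left(-4 + 25\right) 45\right) = \left(\frac{1}{30747 + 20446} + 31316\right) - \left(4262 - \left(-4 + 25\right) 45\right) = \left(\frac{1}{51193} + 31316\right) + \left(21 \cdot 45 - 4262\right) = \left(\frac{1}{51193} + 31316\right) + \left(945 - 4262\right) = \frac{1603159989}{51193} - 3317 = \frac{1433352808}{51193}$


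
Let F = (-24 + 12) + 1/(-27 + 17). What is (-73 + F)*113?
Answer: -96163/10 ≈ -9616.3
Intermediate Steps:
F = -121/10 (F = -12 + 1/(-10) = -12 - ⅒ = -121/10 ≈ -12.100)
(-73 + F)*113 = (-73 - 121/10)*113 = -851/10*113 = -96163/10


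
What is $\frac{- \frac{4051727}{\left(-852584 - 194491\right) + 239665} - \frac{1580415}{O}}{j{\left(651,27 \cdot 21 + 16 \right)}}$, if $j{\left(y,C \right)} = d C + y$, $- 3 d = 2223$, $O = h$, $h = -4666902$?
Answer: $- \frac{841043988121}{67724121398476860} \approx -1.2419 \cdot 10^{-5}$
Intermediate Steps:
$O = -4666902$
$d = -741$ ($d = \left(- \frac{1}{3}\right) 2223 = -741$)
$j{\left(y,C \right)} = y - 741 C$ ($j{\left(y,C \right)} = - 741 C + y = y - 741 C$)
$\frac{- \frac{4051727}{\left(-852584 - 194491\right) + 239665} - \frac{1580415}{O}}{j{\left(651,27 \cdot 21 + 16 \right)}} = \frac{- \frac{4051727}{\left(-852584 - 194491\right) + 239665} - \frac{1580415}{-4666902}}{651 - 741 \left(27 \cdot 21 + 16\right)} = \frac{- \frac{4051727}{-1047075 + 239665} - - \frac{526805}{1555634}}{651 - 741 \left(567 + 16\right)} = \frac{- \frac{4051727}{-807410} + \frac{526805}{1555634}}{651 - 432003} = \frac{\left(-4051727\right) \left(- \frac{1}{807410}\right) + \frac{526805}{1555634}}{651 - 432003} = \frac{\frac{4051727}{807410} + \frac{526805}{1555634}}{-431352} = \frac{1682087976242}{314008611985} \left(- \frac{1}{431352}\right) = - \frac{841043988121}{67724121398476860}$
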